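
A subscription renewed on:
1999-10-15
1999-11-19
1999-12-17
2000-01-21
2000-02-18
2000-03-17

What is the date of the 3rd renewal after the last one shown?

2000-06-16

All dates are Fridays, 35, 28, 35, 28, 28 days apart.
Specifically, the 3rd Friday of each month.
April 2000 — 3rd Friday is 2000-04-21.
May 2000 — 3rd Friday is 2000-05-19.
3rd Friday of June 2000: 2000-06-16.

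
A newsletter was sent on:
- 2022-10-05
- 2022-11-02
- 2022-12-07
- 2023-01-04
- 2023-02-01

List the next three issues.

These are Wednesdays at 28- or 35-day spacing (28, 35, 28, 28).
The pattern: 1st Wednesday of the month.
March 2023 — 1st Wednesday is 2023-03-01.
April 2023 — 1st Wednesday is 2023-04-05.
May 2023 — 1st Wednesday is 2023-05-03.

2023-03-01, 2023-04-05, 2023-05-03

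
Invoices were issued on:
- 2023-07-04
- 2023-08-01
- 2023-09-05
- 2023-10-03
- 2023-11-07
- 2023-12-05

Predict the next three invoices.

2024-01-02, 2024-02-06, 2024-03-05

Gaps: 28, 35, 28, 35, 28 days — a mix of 28 and 35. Every date is a Tuesday.
Each is the 1st Tuesday of its month.
January 2024 — 1st Tuesday is 2024-01-02.
February 2024 — 1st Tuesday is 2024-02-06.
1st Tuesday of March 2024: 2024-03-05.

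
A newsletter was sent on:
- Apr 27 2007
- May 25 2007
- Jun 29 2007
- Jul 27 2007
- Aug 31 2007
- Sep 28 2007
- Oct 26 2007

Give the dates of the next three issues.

Nov 30 2007, Dec 28 2007, Jan 25 2008

These are Fridays with 28, 35, 28, 35, 28, 28-day gaps.
Each is the final Friday of its month — Jun 29 2007 is past the 28th, so '4th Friday' doesn't fit.
Last Friday of November 2007: Nov 30 2007.
Last Friday of December 2007: Dec 28 2007.
January 2008 ends with Friday Jan 25 2008.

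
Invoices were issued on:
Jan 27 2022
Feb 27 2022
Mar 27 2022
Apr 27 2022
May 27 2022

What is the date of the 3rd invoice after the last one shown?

Each date is the 27th; the gaps (31, 28, 31, 30) track the month lengths.
The rule is the 27th of each month.
June 2022: Jun 27 2022.
July 2022: Jul 27 2022.
Next: August 2022 → Aug 27 2022.

Aug 27 2022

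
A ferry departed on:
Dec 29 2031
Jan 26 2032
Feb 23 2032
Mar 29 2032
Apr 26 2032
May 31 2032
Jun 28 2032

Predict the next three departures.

Jul 26 2032, Aug 30 2032, Sep 27 2032

All Mondays; the gaps (28, 28, 35, 28, 35, 28) vary with month length.
This is the last Monday of each month.
Last Monday of July 2032: Jul 26 2032.
Last Monday of August 2032: Aug 30 2032.
September 2032 ends with Monday Sep 27 2032.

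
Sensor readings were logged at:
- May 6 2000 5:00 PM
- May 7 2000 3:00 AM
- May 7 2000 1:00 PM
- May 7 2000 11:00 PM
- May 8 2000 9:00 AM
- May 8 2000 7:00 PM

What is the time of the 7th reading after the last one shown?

Spacing: 10, 10, 10, 10, 10 h — constant 10 h.
May 8 2000 7:00 PM + 10 h = May 9 2000 5:00 AM.
May 9 2000 5:00 AM + 10 h = May 9 2000 3:00 PM.
May 9 2000 3:00 PM + 10 h = May 10 2000 1:00 AM.
May 10 2000 1:00 AM + 10 h = May 10 2000 11:00 AM.
May 10 2000 11:00 AM + 10 h = May 10 2000 9:00 PM.
May 10 2000 9:00 PM + 10 h = May 11 2000 7:00 AM.
May 11 2000 7:00 AM + 10 h = May 11 2000 5:00 PM.

May 11 2000 5:00 PM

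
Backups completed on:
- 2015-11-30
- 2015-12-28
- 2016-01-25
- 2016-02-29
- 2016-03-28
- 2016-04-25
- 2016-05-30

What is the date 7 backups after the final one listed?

2016-12-26

All Mondays; the gaps (28, 28, 35, 28, 28, 35) vary with month length.
This is the last Monday of each month.
June 2016 ends with Monday 2016-06-27.
July 2016 ends with Monday 2016-07-25.
Last Monday of August 2016: 2016-08-29.
Last Monday of September 2016: 2016-09-26.
Last Monday of October 2016: 2016-10-31.
November 2016 ends with Monday 2016-11-28.
Last Monday of December 2016: 2016-12-26.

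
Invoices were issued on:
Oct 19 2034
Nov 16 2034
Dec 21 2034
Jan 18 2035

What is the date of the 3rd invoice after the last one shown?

Apr 19 2035

These are Thursdays at 28- or 35-day spacing (28, 35, 28).
The pattern: 3rd Thursday of the month.
3rd Thursday of February 2035: Feb 15 2035.
3rd Thursday of March 2035: Mar 15 2035.
April 2035 — 3rd Thursday is Apr 19 2035.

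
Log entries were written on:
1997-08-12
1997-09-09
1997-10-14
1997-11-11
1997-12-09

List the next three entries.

Gaps: 28, 35, 28, 28 days — a mix of 28 and 35. Every date is a Tuesday.
Each is the 2nd Tuesday of its month.
2nd Tuesday of January 1998: 1998-01-13.
2nd Tuesday of February 1998: 1998-02-10.
2nd Tuesday of March 1998: 1998-03-10.

1998-01-13, 1998-02-10, 1998-03-10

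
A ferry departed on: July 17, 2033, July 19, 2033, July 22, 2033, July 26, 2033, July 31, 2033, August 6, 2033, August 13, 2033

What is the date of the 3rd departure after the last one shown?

September 9, 2033

Intervals are 2, 3, 4, 5, 6, 7 days — an arithmetic progression with common difference 1.
Next gap: 8 days. August 13, 2033 + 8 days = August 21, 2033.
Next gap: 9 days. August 21, 2033 + 9 days = August 30, 2033.
Next gap: 10 days. August 30, 2033 + 10 days = September 9, 2033.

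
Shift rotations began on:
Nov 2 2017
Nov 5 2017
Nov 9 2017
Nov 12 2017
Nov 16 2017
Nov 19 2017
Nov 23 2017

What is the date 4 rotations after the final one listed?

Every event lands on a Thursday or Sunday (gaps cycle 3, 4, 3, 4, 3, 4).
So the schedule is: every Thursday and Sunday.
Next Sunday: Nov 26 2017.
The following Thursday is Nov 30 2017.
The following Sunday is Dec 3 2017.
Next Thursday: Dec 7 2017.

Dec 7 2017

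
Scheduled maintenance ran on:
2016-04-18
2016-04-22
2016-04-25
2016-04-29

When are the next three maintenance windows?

The gap pattern 4, 3, 4 repeats every 2 events.
These are the Mondays and Fridays of each week.
Next Monday: 2016-05-02.
The following Friday is 2016-05-06.
Next Monday: 2016-05-09.

2016-05-02, 2016-05-06, 2016-05-09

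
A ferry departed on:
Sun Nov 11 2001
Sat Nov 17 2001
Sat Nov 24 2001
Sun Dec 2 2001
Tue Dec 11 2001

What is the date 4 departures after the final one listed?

Sat Jan 26 2002

Gaps: 6, 7, 8, 9 days — each gap is 1 larger than the previous one.
Next gap: 10 days. Tue Dec 11 2001 + 10 days = Fri Dec 21 2001.
Next gap: 11 days. Fri Dec 21 2001 + 11 days = Tue Jan 1 2002.
Next gap: 12 days. Tue Jan 1 2002 + 12 days = Sun Jan 13 2002.
Next gap: 13 days. Sun Jan 13 2002 + 13 days = Sat Jan 26 2002.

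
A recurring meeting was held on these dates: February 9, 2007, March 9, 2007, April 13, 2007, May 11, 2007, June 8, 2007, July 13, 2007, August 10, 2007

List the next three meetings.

Gaps: 28, 35, 28, 28, 35, 28 days — a mix of 28 and 35. Every date is a Friday.
Each is the 2nd Friday of its month.
September 2007 — 2nd Friday is September 14, 2007.
October 2007 — 2nd Friday is October 12, 2007.
2nd Friday of November 2007: November 9, 2007.

September 14, 2007; October 12, 2007; November 9, 2007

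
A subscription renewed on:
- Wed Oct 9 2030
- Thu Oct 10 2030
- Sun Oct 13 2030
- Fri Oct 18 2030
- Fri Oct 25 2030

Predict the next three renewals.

Sun Nov 3 2030, Thu Nov 14 2030, Wed Nov 27 2030

The spacing grows by 2 each time: 1, 3, 5, 7 days.
Next gap: 9 days. Fri Oct 25 2030 + 9 days = Sun Nov 3 2030.
Next gap: 11 days. Sun Nov 3 2030 + 11 days = Thu Nov 14 2030.
Next gap: 13 days. Thu Nov 14 2030 + 13 days = Wed Nov 27 2030.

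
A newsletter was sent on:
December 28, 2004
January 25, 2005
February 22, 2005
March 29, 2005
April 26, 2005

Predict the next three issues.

May 31, 2005; June 28, 2005; July 26, 2005

These are Tuesdays with 28, 28, 35, 28-day gaps.
Each is the final Tuesday of its month — March 29, 2005 is past the 28th, so '4th Tuesday' doesn't fit.
May 2005 ends with Tuesday May 31, 2005.
Last Tuesday of June 2005: June 28, 2005.
July 2005 ends with Tuesday July 26, 2005.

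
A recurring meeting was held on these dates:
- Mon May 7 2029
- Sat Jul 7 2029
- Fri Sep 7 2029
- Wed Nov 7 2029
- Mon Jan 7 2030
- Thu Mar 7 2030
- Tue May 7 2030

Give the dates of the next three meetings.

Sun Jul 7 2030, Sat Sep 7 2030, Thu Nov 7 2030

Gaps: 61, 62, 61, 61, 59, 61 days — not constant. Every event is on the 7th of the month.
Pattern: the 7th of every 2 months.
July 2030: Sun Jul 7 2030.
September 2030: Sat Sep 7 2030.
Next: November 2030 → Thu Nov 7 2030.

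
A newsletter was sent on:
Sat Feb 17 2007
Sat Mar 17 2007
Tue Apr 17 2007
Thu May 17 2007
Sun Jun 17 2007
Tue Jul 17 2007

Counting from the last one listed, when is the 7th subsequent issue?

Gaps: 28, 31, 30, 31, 30 days — not constant. Every event is on the 17th of the month.
Pattern: the 17th of each month.
Next: August 2007 → Fri Aug 17 2007.
September 2007: Mon Sep 17 2007.
Next: October 2007 → Wed Oct 17 2007.
November 2007: Sat Nov 17 2007.
Next: December 2007 → Mon Dec 17 2007.
Next: January 2008 → Thu Jan 17 2008.
Next: February 2008 → Sun Feb 17 2008.

Sun Feb 17 2008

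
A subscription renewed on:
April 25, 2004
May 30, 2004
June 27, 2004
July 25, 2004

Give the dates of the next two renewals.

All Sundays; the gaps (35, 28, 28) vary with month length.
This is the last Sunday of each month.
August 2004 ends with Sunday August 29, 2004.
September 2004 ends with Sunday September 26, 2004.

August 29, 2004; September 26, 2004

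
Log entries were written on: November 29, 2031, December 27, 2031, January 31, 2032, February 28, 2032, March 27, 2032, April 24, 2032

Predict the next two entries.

Every date is a Saturday; gaps 28, 35, 28, 28, 28 days.
Each is the last Saturday of its month (at least one falls on the 29th or later, ruling out '4th Saturday').
May 2032 ends with Saturday May 29, 2032.
June 2032 ends with Saturday June 26, 2032.

May 29, 2032; June 26, 2032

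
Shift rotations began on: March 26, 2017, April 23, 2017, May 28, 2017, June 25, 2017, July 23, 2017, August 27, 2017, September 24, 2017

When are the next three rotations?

These are Sundays at 28- or 35-day spacing (28, 35, 28, 28, 35, 28).
The pattern: 4th Sunday of the month.
October 2017 — 4th Sunday is October 22, 2017.
4th Sunday of November 2017: November 26, 2017.
December 2017 — 4th Sunday is December 24, 2017.

October 22, 2017; November 26, 2017; December 24, 2017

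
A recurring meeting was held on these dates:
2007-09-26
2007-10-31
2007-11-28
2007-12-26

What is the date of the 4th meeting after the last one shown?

Every date is a Wednesday; gaps 35, 28, 28 days.
Each is the last Wednesday of its month (at least one falls on the 29th or later, ruling out '4th Wednesday').
Last Wednesday of January 2008: 2008-01-30.
February 2008 ends with Wednesday 2008-02-27.
March 2008 ends with Wednesday 2008-03-26.
April 2008 ends with Wednesday 2008-04-30.

2008-04-30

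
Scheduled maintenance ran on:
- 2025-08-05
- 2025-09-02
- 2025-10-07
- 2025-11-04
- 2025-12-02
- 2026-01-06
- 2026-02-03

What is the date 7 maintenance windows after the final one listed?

2026-09-01

Gaps: 28, 35, 28, 28, 35, 28 days — a mix of 28 and 35. Every date is a Tuesday.
Each is the 1st Tuesday of its month.
1st Tuesday of March 2026: 2026-03-03.
April 2026 — 1st Tuesday is 2026-04-07.
May 2026 — 1st Tuesday is 2026-05-05.
1st Tuesday of June 2026: 2026-06-02.
1st Tuesday of July 2026: 2026-07-07.
August 2026 — 1st Tuesday is 2026-08-04.
September 2026 — 1st Tuesday is 2026-09-01.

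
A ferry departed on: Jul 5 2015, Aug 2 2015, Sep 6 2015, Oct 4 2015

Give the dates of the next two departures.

Nov 1 2015, Dec 6 2015

Gaps: 28, 35, 28 days — a mix of 28 and 35. Every date is a Sunday.
Each is the 1st Sunday of its month.
November 2015 — 1st Sunday is Nov 1 2015.
1st Sunday of December 2015: Dec 6 2015.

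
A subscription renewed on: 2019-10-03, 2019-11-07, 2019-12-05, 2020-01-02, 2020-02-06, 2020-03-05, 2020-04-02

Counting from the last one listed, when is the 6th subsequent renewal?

2020-10-01

Gaps: 35, 28, 28, 35, 28, 28 days — a mix of 28 and 35. Every date is a Thursday.
Each is the 1st Thursday of its month.
May 2020 — 1st Thursday is 2020-05-07.
1st Thursday of June 2020: 2020-06-04.
July 2020 — 1st Thursday is 2020-07-02.
August 2020 — 1st Thursday is 2020-08-06.
September 2020 — 1st Thursday is 2020-09-03.
October 2020 — 1st Thursday is 2020-10-01.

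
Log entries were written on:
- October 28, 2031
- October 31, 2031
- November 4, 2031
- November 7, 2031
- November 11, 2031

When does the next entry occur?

November 14, 2031

The gap pattern 3, 4, 3, 4 repeats every 2 events.
These are the Tuesdays and Fridays of each week.
Next Friday: November 14, 2031.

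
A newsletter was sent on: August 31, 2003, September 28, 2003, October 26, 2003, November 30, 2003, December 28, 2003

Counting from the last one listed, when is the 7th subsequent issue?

These are Sundays with 28, 28, 35, 28-day gaps.
Each is the final Sunday of its month — August 31, 2003 is past the 28th, so '4th Sunday' doesn't fit.
January 2004 ends with Sunday January 25, 2004.
Last Sunday of February 2004: February 29, 2004.
Last Sunday of March 2004: March 28, 2004.
April 2004 ends with Sunday April 25, 2004.
Last Sunday of May 2004: May 30, 2004.
June 2004 ends with Sunday June 27, 2004.
Last Sunday of July 2004: July 25, 2004.

July 25, 2004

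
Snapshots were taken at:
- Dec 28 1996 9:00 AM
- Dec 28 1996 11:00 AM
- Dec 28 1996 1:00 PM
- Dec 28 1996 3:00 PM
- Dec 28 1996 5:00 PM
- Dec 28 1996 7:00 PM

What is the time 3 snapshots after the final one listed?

The interval is a steady 2 hours (2, 2, 2, 2, 2).
Dec 28 1996 7:00 PM + 2 h = Dec 28 1996 9:00 PM.
Dec 28 1996 9:00 PM + 2 h = Dec 28 1996 11:00 PM.
Dec 28 1996 11:00 PM + 2 h = Dec 29 1996 1:00 AM.

Dec 29 1996 1:00 AM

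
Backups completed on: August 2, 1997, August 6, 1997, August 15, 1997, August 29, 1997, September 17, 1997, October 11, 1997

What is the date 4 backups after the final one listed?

March 6, 1998

Intervals are 4, 9, 14, 19, 24 days — an arithmetic progression with common difference 5.
Next gap: 29 days. October 11, 1997 + 29 days = November 9, 1997.
Next gap: 34 days. November 9, 1997 + 34 days = December 13, 1997.
Next gap: 39 days. December 13, 1997 + 39 days = January 21, 1998.
Next gap: 44 days. January 21, 1998 + 44 days = March 6, 1998.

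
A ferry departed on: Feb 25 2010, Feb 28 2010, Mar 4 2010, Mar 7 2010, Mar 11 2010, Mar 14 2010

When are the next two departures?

Mar 18 2010, Mar 21 2010

Every event lands on a Thursday or Sunday (gaps cycle 3, 4, 3, 4, 3).
So the schedule is: every Thursday and Sunday.
Next Thursday: Mar 18 2010.
Next Sunday: Mar 21 2010.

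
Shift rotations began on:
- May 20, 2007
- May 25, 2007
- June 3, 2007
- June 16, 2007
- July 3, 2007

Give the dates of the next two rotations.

The spacing grows by 4 each time: 5, 9, 13, 17 days.
Next gap: 21 days. July 3, 2007 + 21 days = July 24, 2007.
Next gap: 25 days. July 24, 2007 + 25 days = August 18, 2007.

July 24, 2007; August 18, 2007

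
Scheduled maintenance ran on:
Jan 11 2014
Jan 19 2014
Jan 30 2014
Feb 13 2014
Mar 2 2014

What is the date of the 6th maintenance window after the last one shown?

Gaps: 8, 11, 14, 17 days — each gap is 3 larger than the previous one.
Next gap: 20 days. Mar 2 2014 + 20 days = Mar 22 2014.
Next gap: 23 days. Mar 22 2014 + 23 days = Apr 14 2014.
Next gap: 26 days. Apr 14 2014 + 26 days = May 10 2014.
Next gap: 29 days. May 10 2014 + 29 days = Jun 8 2014.
Next gap: 32 days. Jun 8 2014 + 32 days = Jul 10 2014.
Next gap: 35 days. Jul 10 2014 + 35 days = Aug 14 2014.

Aug 14 2014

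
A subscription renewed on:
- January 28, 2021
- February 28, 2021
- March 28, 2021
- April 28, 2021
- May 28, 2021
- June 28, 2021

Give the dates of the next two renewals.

July 28, 2021; August 28, 2021

The day-of-month is always 28 (31, 28, 31, 30, 31 days between events).
So this recurs on the 28th of each month.
Next: July 2021 → July 28, 2021.
August 2021: August 28, 2021.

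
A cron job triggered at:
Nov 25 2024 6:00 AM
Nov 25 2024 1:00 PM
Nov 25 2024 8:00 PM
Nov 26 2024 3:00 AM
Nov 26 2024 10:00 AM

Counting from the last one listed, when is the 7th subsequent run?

Spacing: 7, 7, 7, 7 h — constant 7 h.
Nov 26 2024 10:00 AM + 7 h = Nov 26 2024 5:00 PM.
Nov 26 2024 5:00 PM + 7 h = Nov 27 2024 12:00 AM.
Nov 27 2024 12:00 AM + 7 h = Nov 27 2024 7:00 AM.
Nov 27 2024 7:00 AM + 7 h = Nov 27 2024 2:00 PM.
Nov 27 2024 2:00 PM + 7 h = Nov 27 2024 9:00 PM.
Nov 27 2024 9:00 PM + 7 h = Nov 28 2024 4:00 AM.
Nov 28 2024 4:00 AM + 7 h = Nov 28 2024 11:00 AM.

Nov 28 2024 11:00 AM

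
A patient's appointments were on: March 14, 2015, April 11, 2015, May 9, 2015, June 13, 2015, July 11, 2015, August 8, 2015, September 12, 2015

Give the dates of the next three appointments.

All dates are Saturdays, 28, 28, 35, 28, 28, 35 days apart.
Specifically, the 2nd Saturday of each month.
2nd Saturday of October 2015: October 10, 2015.
November 2015 — 2nd Saturday is November 14, 2015.
December 2015 — 2nd Saturday is December 12, 2015.

October 10, 2015; November 14, 2015; December 12, 2015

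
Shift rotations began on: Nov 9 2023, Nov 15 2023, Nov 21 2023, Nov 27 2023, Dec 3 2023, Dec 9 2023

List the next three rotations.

Dec 15 2023, Dec 21 2023, Dec 27 2023

The spacing is 6, 6, 6, 6, 6 days — always 6 days.
Dec 9 2023 + 6 days = Dec 15 2023.
Dec 15 2023 + 6 days = Dec 21 2023.
Dec 21 2023 + 6 days = Dec 27 2023.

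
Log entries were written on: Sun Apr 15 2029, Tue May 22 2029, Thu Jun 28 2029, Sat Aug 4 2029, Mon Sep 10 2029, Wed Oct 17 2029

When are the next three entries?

Gaps between consecutive events: 37, 37, 37, 37, 37 days — a constant 37-day interval.
Wed Oct 17 2029 + 37 days = Fri Nov 23 2029.
Fri Nov 23 2029 + 37 days = Sun Dec 30 2029.
Sun Dec 30 2029 + 37 days = Tue Feb 5 2030.

Fri Nov 23 2029, Sun Dec 30 2029, Tue Feb 5 2030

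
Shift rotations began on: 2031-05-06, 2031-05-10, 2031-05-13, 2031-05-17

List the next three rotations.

The gap pattern 4, 3, 4 repeats every 2 events.
These are the Tuesdays and Saturdays of each week.
Next Tuesday: 2031-05-20.
Next Saturday: 2031-05-24.
The following Tuesday is 2031-05-27.

2031-05-20, 2031-05-24, 2031-05-27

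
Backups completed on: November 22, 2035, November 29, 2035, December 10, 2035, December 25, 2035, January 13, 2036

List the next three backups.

February 5, 2036; March 3, 2036; April 3, 2036

Intervals are 7, 11, 15, 19 days — an arithmetic progression with common difference 4.
Next gap: 23 days. January 13, 2036 + 23 days = February 5, 2036.
Next gap: 27 days. February 5, 2036 + 27 days = March 3, 2036.
Next gap: 31 days. March 3, 2036 + 31 days = April 3, 2036.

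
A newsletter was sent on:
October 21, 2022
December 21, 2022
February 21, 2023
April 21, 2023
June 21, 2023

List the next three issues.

The day-of-month is always 21 (61, 62, 59, 61 days between events).
So this recurs on the 21st of every 2 months.
August 2023: August 21, 2023.
October 2023: October 21, 2023.
December 2023: December 21, 2023.

August 21, 2023; October 21, 2023; December 21, 2023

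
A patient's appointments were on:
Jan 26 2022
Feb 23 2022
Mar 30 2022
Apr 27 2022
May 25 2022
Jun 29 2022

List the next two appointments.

All Wednesdays; the gaps (28, 35, 28, 28, 35) vary with month length.
This is the last Wednesday of each month.
Last Wednesday of July 2022: Jul 27 2022.
Last Wednesday of August 2022: Aug 31 2022.

Jul 27 2022, Aug 31 2022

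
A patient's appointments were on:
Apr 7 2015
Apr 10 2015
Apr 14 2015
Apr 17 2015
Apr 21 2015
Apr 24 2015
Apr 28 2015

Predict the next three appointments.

The gap pattern 3, 4, 3, 4, 3, 4 repeats every 2 events.
These are the Tuesdays and Fridays of each week.
The following Friday is May 1 2015.
The following Tuesday is May 5 2015.
Next Friday: May 8 2015.

May 1 2015, May 5 2015, May 8 2015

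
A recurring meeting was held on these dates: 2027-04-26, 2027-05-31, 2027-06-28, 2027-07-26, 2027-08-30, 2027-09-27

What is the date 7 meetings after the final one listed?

2028-04-24

All Mondays; the gaps (35, 28, 28, 35, 28) vary with month length.
This is the last Monday of each month.
October 2027 ends with Monday 2027-10-25.
November 2027 ends with Monday 2027-11-29.
Last Monday of December 2027: 2027-12-27.
January 2028 ends with Monday 2028-01-31.
Last Monday of February 2028: 2028-02-28.
Last Monday of March 2028: 2028-03-27.
Last Monday of April 2028: 2028-04-24.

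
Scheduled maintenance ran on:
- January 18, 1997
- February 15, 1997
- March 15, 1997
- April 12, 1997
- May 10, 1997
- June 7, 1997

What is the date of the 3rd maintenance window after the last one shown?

Every event comes 28 days after the last (28, 28, 28, 28, 28).
June 7, 1997 + 28 days = July 5, 1997.
July 5, 1997 + 28 days = August 2, 1997.
August 2, 1997 + 28 days = August 30, 1997.

August 30, 1997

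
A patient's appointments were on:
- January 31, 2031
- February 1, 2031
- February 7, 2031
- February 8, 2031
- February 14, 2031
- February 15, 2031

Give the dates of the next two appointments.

Every event lands on a Friday or Saturday (gaps cycle 1, 6, 1, 6, 1).
So the schedule is: every Friday and Saturday.
The following Friday is February 21, 2031.
The following Saturday is February 22, 2031.

February 21, 2031; February 22, 2031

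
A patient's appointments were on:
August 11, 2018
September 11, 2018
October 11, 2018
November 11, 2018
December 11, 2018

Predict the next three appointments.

Each date is the 11th; the gaps (31, 30, 31, 30) track the month lengths.
The rule is the 11th of each month.
Next: January 2019 → January 11, 2019.
February 2019: February 11, 2019.
March 2019: March 11, 2019.

January 11, 2019; February 11, 2019; March 11, 2019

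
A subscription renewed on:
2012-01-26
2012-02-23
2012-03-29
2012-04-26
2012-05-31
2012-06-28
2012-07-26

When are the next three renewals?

Every date is a Thursday; gaps 28, 35, 28, 35, 28, 28 days.
Each is the last Thursday of its month (at least one falls on the 29th or later, ruling out '4th Thursday').
August 2012 ends with Thursday 2012-08-30.
September 2012 ends with Thursday 2012-09-27.
October 2012 ends with Thursday 2012-10-25.

2012-08-30, 2012-09-27, 2012-10-25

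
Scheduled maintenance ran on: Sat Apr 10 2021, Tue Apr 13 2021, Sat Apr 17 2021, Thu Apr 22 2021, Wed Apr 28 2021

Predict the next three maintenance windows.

Wed May 5 2021, Thu May 13 2021, Sat May 22 2021

Intervals are 3, 4, 5, 6 days — an arithmetic progression with common difference 1.
Next gap: 7 days. Wed Apr 28 2021 + 7 days = Wed May 5 2021.
Next gap: 8 days. Wed May 5 2021 + 8 days = Thu May 13 2021.
Next gap: 9 days. Thu May 13 2021 + 9 days = Sat May 22 2021.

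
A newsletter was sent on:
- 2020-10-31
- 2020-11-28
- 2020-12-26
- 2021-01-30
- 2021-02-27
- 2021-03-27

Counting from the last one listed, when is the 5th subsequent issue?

Every date is a Saturday; gaps 28, 28, 35, 28, 28 days.
Each is the last Saturday of its month (at least one falls on the 29th or later, ruling out '4th Saturday').
Last Saturday of April 2021: 2021-04-24.
May 2021 ends with Saturday 2021-05-29.
Last Saturday of June 2021: 2021-06-26.
Last Saturday of July 2021: 2021-07-31.
August 2021 ends with Saturday 2021-08-28.

2021-08-28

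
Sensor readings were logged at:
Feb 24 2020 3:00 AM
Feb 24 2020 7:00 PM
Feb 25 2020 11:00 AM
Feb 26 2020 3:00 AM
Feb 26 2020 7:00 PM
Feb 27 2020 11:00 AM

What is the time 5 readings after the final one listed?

Mar 1 2020 7:00 PM

Spacing: 16, 16, 16, 16, 16 h — constant 16 h.
Feb 27 2020 11:00 AM + 16 h = Feb 28 2020 3:00 AM.
Feb 28 2020 3:00 AM + 16 h = Feb 28 2020 7:00 PM.
Feb 28 2020 7:00 PM + 16 h = Feb 29 2020 11:00 AM.
Feb 29 2020 11:00 AM + 16 h = Mar 1 2020 3:00 AM.
Mar 1 2020 3:00 AM + 16 h = Mar 1 2020 7:00 PM.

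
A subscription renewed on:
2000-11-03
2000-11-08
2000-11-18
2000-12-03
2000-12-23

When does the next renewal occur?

2001-01-17

Gaps: 5, 10, 15, 20 days — each gap is 5 larger than the previous one.
Next gap: 25 days. 2000-12-23 + 25 days = 2001-01-17.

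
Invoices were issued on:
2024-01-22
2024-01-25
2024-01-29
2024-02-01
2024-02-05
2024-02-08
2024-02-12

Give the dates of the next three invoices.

2024-02-15, 2024-02-19, 2024-02-22

The gap pattern 3, 4, 3, 4, 3, 4 repeats every 2 events.
These are the Mondays and Thursdays of each week.
Next Thursday: 2024-02-15.
The following Monday is 2024-02-19.
Next Thursday: 2024-02-22.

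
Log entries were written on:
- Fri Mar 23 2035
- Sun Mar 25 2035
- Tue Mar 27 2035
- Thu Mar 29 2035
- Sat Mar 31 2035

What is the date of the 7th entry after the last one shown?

Every event comes 2 days after the last (2, 2, 2, 2).
Sat Mar 31 2035 + 2 days = Mon Apr 2 2035.
Mon Apr 2 2035 + 2 days = Wed Apr 4 2035.
Wed Apr 4 2035 + 2 days = Fri Apr 6 2035.
Fri Apr 6 2035 + 2 days = Sun Apr 8 2035.
Sun Apr 8 2035 + 2 days = Tue Apr 10 2035.
Tue Apr 10 2035 + 2 days = Thu Apr 12 2035.
Thu Apr 12 2035 + 2 days = Sat Apr 14 2035.

Sat Apr 14 2035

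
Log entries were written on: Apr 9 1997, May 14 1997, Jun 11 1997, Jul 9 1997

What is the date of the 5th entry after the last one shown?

Dec 10 1997

Gaps: 35, 28, 28 days — a mix of 28 and 35. Every date is a Wednesday.
Each is the 2nd Wednesday of its month.
2nd Wednesday of August 1997: Aug 13 1997.
September 1997 — 2nd Wednesday is Sep 10 1997.
October 1997 — 2nd Wednesday is Oct 8 1997.
November 1997 — 2nd Wednesday is Nov 12 1997.
2nd Wednesday of December 1997: Dec 10 1997.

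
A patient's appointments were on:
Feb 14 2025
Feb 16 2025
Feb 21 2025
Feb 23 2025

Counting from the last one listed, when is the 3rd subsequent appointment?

The gap pattern 2, 5, 2 repeats every 2 events.
These are the Fridays and Sundays of each week.
Next Friday: Feb 28 2025.
Next Sunday: Mar 2 2025.
The following Friday is Mar 7 2025.

Mar 7 2025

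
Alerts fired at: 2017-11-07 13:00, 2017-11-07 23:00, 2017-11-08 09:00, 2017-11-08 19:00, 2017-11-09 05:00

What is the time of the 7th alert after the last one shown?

2017-11-12 03:00

The interval is a steady 10 hours (10, 10, 10, 10).
2017-11-09 05:00 + 10 h = 2017-11-09 15:00.
2017-11-09 15:00 + 10 h = 2017-11-10 01:00.
2017-11-10 01:00 + 10 h = 2017-11-10 11:00.
2017-11-10 11:00 + 10 h = 2017-11-10 21:00.
2017-11-10 21:00 + 10 h = 2017-11-11 07:00.
2017-11-11 07:00 + 10 h = 2017-11-11 17:00.
2017-11-11 17:00 + 10 h = 2017-11-12 03:00.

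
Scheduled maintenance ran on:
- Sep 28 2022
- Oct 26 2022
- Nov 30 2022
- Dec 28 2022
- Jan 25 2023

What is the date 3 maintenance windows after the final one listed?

Apr 26 2023

Every date is a Wednesday; gaps 28, 35, 28, 28 days.
Each is the last Wednesday of its month (at least one falls on the 29th or later, ruling out '4th Wednesday').
Last Wednesday of February 2023: Feb 22 2023.
March 2023 ends with Wednesday Mar 29 2023.
April 2023 ends with Wednesday Apr 26 2023.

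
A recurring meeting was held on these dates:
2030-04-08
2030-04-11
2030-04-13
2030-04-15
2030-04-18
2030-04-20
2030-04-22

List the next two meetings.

2030-04-25, 2030-04-27

The gap pattern 3, 2, 2, 3, 2, 2 repeats every 3 events.
These are the Mondays, Thursdays and Saturdays of each week.
Next Thursday: 2030-04-25.
Next Saturday: 2030-04-27.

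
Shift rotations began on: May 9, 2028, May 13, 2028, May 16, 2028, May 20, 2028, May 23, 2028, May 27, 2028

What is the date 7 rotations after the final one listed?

Every event lands on a Tuesday or Saturday (gaps cycle 4, 3, 4, 3, 4).
So the schedule is: every Tuesday and Saturday.
The following Tuesday is May 30, 2028.
Next Saturday: June 3, 2028.
Next Tuesday: June 6, 2028.
The following Saturday is June 10, 2028.
The following Tuesday is June 13, 2028.
The following Saturday is June 17, 2028.
The following Tuesday is June 20, 2028.

June 20, 2028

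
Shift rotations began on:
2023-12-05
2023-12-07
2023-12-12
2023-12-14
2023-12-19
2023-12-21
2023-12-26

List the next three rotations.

2023-12-28, 2024-01-02, 2024-01-04

The gap pattern 2, 5, 2, 5, 2, 5 repeats every 2 events.
These are the Tuesdays and Thursdays of each week.
The following Thursday is 2023-12-28.
The following Tuesday is 2024-01-02.
Next Thursday: 2024-01-04.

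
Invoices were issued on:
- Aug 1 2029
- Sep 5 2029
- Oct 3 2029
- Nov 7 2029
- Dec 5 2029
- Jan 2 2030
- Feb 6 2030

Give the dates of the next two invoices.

Gaps: 35, 28, 35, 28, 28, 35 days — a mix of 28 and 35. Every date is a Wednesday.
Each is the 1st Wednesday of its month.
March 2030 — 1st Wednesday is Mar 6 2030.
April 2030 — 1st Wednesday is Apr 3 2030.

Mar 6 2030, Apr 3 2030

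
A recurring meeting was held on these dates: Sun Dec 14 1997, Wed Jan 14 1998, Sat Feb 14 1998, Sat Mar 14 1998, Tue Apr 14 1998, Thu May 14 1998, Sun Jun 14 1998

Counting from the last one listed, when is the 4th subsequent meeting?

The day-of-month is always 14 (31, 31, 28, 31, 30, 31 days between events).
So this recurs on the 14th of each month.
July 1998: Tue Jul 14 1998.
Next: August 1998 → Fri Aug 14 1998.
September 1998: Mon Sep 14 1998.
Next: October 1998 → Wed Oct 14 1998.

Wed Oct 14 1998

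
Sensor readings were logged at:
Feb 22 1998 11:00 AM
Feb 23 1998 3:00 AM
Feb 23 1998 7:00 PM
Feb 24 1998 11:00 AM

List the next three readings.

Gaps: 16, 16, 16 hours — each event is 16 hours after the previous one.
Feb 24 1998 11:00 AM + 16 h = Feb 25 1998 3:00 AM.
Feb 25 1998 3:00 AM + 16 h = Feb 25 1998 7:00 PM.
Feb 25 1998 7:00 PM + 16 h = Feb 26 1998 11:00 AM.

Feb 25 1998 3:00 AM, Feb 25 1998 7:00 PM, Feb 26 1998 11:00 AM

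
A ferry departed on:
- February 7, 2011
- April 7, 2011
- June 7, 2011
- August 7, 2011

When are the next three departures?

The day-of-month is always 7 (59, 61, 61 days between events).
So this recurs on the 7th of every 2 months.
Next: October 2011 → October 7, 2011.
December 2011: December 7, 2011.
February 2012: February 7, 2012.

October 7, 2011; December 7, 2011; February 7, 2012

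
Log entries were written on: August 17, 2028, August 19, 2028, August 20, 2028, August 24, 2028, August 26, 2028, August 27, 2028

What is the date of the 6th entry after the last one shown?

Every event lands on a Thursday or Saturday or Sunday (gaps cycle 2, 1, 4, 2, 1).
So the schedule is: every Thursday, Saturday and Sunday.
Next Thursday: August 31, 2028.
Next Saturday: September 2, 2028.
Next Sunday: September 3, 2028.
Next Thursday: September 7, 2028.
The following Saturday is September 9, 2028.
The following Sunday is September 10, 2028.

September 10, 2028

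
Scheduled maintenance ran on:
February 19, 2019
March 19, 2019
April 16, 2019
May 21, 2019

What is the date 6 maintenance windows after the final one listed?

November 19, 2019

All dates are Tuesdays, 28, 28, 35 days apart.
Specifically, the 3rd Tuesday of each month.
June 2019 — 3rd Tuesday is June 18, 2019.
3rd Tuesday of July 2019: July 16, 2019.
3rd Tuesday of August 2019: August 20, 2019.
September 2019 — 3rd Tuesday is September 17, 2019.
3rd Tuesday of October 2019: October 15, 2019.
November 2019 — 3rd Tuesday is November 19, 2019.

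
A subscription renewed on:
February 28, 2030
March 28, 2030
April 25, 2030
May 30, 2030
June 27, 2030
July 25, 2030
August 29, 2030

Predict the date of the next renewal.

These are Thursdays with 28, 28, 35, 28, 28, 35-day gaps.
Each is the final Thursday of its month — May 30, 2030 is past the 28th, so '4th Thursday' doesn't fit.
Last Thursday of September 2030: September 26, 2030.

September 26, 2030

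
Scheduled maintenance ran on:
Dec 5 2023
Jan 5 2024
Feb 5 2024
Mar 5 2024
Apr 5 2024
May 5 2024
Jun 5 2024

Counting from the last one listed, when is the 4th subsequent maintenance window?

Oct 5 2024

Gaps: 31, 31, 29, 31, 30, 31 days — not constant. Every event is on the 5th of the month.
Pattern: the 5th of each month.
July 2024: Jul 5 2024.
August 2024: Aug 5 2024.
Next: September 2024 → Sep 5 2024.
Next: October 2024 → Oct 5 2024.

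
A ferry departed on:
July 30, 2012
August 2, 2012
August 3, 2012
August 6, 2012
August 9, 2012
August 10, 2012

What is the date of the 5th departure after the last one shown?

August 23, 2012

The gap pattern 3, 1, 3, 3, 1 repeats every 3 events.
These are the Mondays, Thursdays and Fridays of each week.
The following Monday is August 13, 2012.
Next Thursday: August 16, 2012.
Next Friday: August 17, 2012.
The following Monday is August 20, 2012.
Next Thursday: August 23, 2012.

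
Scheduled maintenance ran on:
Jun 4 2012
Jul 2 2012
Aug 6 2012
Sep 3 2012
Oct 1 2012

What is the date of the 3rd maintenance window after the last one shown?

Jan 7 2013

These are Mondays at 28- or 35-day spacing (28, 35, 28, 28).
The pattern: 1st Monday of the month.
November 2012 — 1st Monday is Nov 5 2012.
1st Monday of December 2012: Dec 3 2012.
1st Monday of January 2013: Jan 7 2013.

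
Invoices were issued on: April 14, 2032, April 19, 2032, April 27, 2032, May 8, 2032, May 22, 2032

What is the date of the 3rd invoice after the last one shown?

Intervals are 5, 8, 11, 14 days — an arithmetic progression with common difference 3.
Next gap: 17 days. May 22, 2032 + 17 days = June 8, 2032.
Next gap: 20 days. June 8, 2032 + 20 days = June 28, 2032.
Next gap: 23 days. June 28, 2032 + 23 days = July 21, 2032.

July 21, 2032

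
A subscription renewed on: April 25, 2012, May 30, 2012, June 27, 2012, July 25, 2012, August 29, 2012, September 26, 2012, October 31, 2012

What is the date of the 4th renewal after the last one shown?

February 27, 2013

All Wednesdays; the gaps (35, 28, 28, 35, 28, 35) vary with month length.
This is the last Wednesday of each month.
November 2012 ends with Wednesday November 28, 2012.
December 2012 ends with Wednesday December 26, 2012.
Last Wednesday of January 2013: January 30, 2013.
February 2013 ends with Wednesday February 27, 2013.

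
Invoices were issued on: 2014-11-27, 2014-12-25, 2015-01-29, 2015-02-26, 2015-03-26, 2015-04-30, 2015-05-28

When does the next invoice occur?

2015-06-25

These are Thursdays with 28, 35, 28, 28, 35, 28-day gaps.
Each is the final Thursday of its month — 2015-01-29 is past the 28th, so '4th Thursday' doesn't fit.
June 2015 ends with Thursday 2015-06-25.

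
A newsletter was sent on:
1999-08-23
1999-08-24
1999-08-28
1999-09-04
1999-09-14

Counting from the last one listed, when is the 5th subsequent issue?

1999-12-18

The spacing grows by 3 each time: 1, 4, 7, 10 days.
Next gap: 13 days. 1999-09-14 + 13 days = 1999-09-27.
Next gap: 16 days. 1999-09-27 + 16 days = 1999-10-13.
Next gap: 19 days. 1999-10-13 + 19 days = 1999-11-01.
Next gap: 22 days. 1999-11-01 + 22 days = 1999-11-23.
Next gap: 25 days. 1999-11-23 + 25 days = 1999-12-18.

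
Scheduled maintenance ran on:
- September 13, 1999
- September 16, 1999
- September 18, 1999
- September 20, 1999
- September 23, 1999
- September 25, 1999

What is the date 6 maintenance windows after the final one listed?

Gaps: 3, 2, 2, 3, 2 days — not constant, but cyclic with period 3.
The events fall on every Monday, Thursday and Saturday.
The following Monday is September 27, 1999.
The following Thursday is September 30, 1999.
The following Saturday is October 2, 1999.
Next Monday: October 4, 1999.
The following Thursday is October 7, 1999.
The following Saturday is October 9, 1999.

October 9, 1999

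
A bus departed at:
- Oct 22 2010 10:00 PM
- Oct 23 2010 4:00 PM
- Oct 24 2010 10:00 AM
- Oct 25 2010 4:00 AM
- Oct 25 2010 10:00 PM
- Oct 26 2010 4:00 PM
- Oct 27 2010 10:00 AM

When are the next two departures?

Oct 28 2010 4:00 AM, Oct 28 2010 10:00 PM

Spacing: 18, 18, 18, 18, 18, 18 h — constant 18 h.
Oct 27 2010 10:00 AM + 18 h = Oct 28 2010 4:00 AM.
Oct 28 2010 4:00 AM + 18 h = Oct 28 2010 10:00 PM.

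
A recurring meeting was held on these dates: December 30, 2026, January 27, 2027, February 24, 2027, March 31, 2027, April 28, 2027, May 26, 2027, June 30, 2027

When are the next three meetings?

July 28, 2027; August 25, 2027; September 29, 2027

All Wednesdays; the gaps (28, 28, 35, 28, 28, 35) vary with month length.
This is the last Wednesday of each month.
Last Wednesday of July 2027: July 28, 2027.
Last Wednesday of August 2027: August 25, 2027.
September 2027 ends with Wednesday September 29, 2027.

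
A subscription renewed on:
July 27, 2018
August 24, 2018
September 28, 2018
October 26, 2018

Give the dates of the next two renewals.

These are Fridays at 28- or 35-day spacing (28, 35, 28).
The pattern: 4th Friday of the month.
4th Friday of November 2018: November 23, 2018.
December 2018 — 4th Friday is December 28, 2018.

November 23, 2018; December 28, 2018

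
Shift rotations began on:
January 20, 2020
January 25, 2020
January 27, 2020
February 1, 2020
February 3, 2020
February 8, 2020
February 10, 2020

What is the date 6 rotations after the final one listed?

Gaps: 5, 2, 5, 2, 5, 2 days — not constant, but cyclic with period 2.
The events fall on every Monday and Saturday.
The following Saturday is February 15, 2020.
Next Monday: February 17, 2020.
The following Saturday is February 22, 2020.
The following Monday is February 24, 2020.
The following Saturday is February 29, 2020.
Next Monday: March 2, 2020.

March 2, 2020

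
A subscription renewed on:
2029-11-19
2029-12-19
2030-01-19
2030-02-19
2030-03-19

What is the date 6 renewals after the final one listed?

The day-of-month is always 19 (30, 31, 31, 28 days between events).
So this recurs on the 19th of each month.
April 2030: 2030-04-19.
May 2030: 2030-05-19.
June 2030: 2030-06-19.
Next: July 2030 → 2030-07-19.
August 2030: 2030-08-19.
Next: September 2030 → 2030-09-19.

2030-09-19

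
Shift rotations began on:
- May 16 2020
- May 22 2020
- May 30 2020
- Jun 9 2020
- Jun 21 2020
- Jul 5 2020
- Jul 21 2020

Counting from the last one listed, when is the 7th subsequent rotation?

Jan 5 2021

Gaps: 6, 8, 10, 12, 14, 16 days — each gap is 2 larger than the previous one.
Next gap: 18 days. Jul 21 2020 + 18 days = Aug 8 2020.
Next gap: 20 days. Aug 8 2020 + 20 days = Aug 28 2020.
Next gap: 22 days. Aug 28 2020 + 22 days = Sep 19 2020.
Next gap: 24 days. Sep 19 2020 + 24 days = Oct 13 2020.
Next gap: 26 days. Oct 13 2020 + 26 days = Nov 8 2020.
Next gap: 28 days. Nov 8 2020 + 28 days = Dec 6 2020.
Next gap: 30 days. Dec 6 2020 + 30 days = Jan 5 2021.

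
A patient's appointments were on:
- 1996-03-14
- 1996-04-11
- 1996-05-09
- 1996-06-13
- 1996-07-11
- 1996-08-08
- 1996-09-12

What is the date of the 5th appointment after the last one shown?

Gaps: 28, 28, 35, 28, 28, 35 days — a mix of 28 and 35. Every date is a Thursday.
Each is the 2nd Thursday of its month.
2nd Thursday of October 1996: 1996-10-10.
2nd Thursday of November 1996: 1996-11-14.
2nd Thursday of December 1996: 1996-12-12.
January 1997 — 2nd Thursday is 1997-01-09.
2nd Thursday of February 1997: 1997-02-13.

1997-02-13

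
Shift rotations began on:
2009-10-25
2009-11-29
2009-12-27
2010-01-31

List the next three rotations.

All Sundays; the gaps (35, 28, 35) vary with month length.
This is the last Sunday of each month.
Last Sunday of February 2010: 2010-02-28.
March 2010 ends with Sunday 2010-03-28.
Last Sunday of April 2010: 2010-04-25.

2010-02-28, 2010-03-28, 2010-04-25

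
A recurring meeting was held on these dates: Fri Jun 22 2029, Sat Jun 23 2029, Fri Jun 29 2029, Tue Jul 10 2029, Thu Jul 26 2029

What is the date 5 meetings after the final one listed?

Gaps: 1, 6, 11, 16 days — each gap is 5 larger than the previous one.
Next gap: 21 days. Thu Jul 26 2029 + 21 days = Thu Aug 16 2029.
Next gap: 26 days. Thu Aug 16 2029 + 26 days = Tue Sep 11 2029.
Next gap: 31 days. Tue Sep 11 2029 + 31 days = Fri Oct 12 2029.
Next gap: 36 days. Fri Oct 12 2029 + 36 days = Sat Nov 17 2029.
Next gap: 41 days. Sat Nov 17 2029 + 41 days = Fri Dec 28 2029.

Fri Dec 28 2029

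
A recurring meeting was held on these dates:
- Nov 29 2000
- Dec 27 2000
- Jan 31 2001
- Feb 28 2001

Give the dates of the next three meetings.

Mar 28 2001, Apr 25 2001, May 30 2001

All Wednesdays; the gaps (28, 35, 28) vary with month length.
This is the last Wednesday of each month.
March 2001 ends with Wednesday Mar 28 2001.
Last Wednesday of April 2001: Apr 25 2001.
May 2001 ends with Wednesday May 30 2001.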